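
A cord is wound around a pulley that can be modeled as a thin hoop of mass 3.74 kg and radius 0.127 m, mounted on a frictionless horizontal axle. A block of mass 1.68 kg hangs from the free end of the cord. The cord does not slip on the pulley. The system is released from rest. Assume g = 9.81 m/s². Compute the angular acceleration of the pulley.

I = MR² = (3.74)(0.127)² = 0.06032 kg·m².
Block: mg − T = ma. Pulley: TR = Iα. No-slip: a = αR, so T = (I/R²)a = 3.740·a.
Then mg = (m + 3.740)a, so a = (1.68)(9.81)/(1.68 + 3.740) = 3.041 m/s².
α = a/R = 3.041/0.127 = 23.94 rad/s².

α ≈ 23.9 rad/s²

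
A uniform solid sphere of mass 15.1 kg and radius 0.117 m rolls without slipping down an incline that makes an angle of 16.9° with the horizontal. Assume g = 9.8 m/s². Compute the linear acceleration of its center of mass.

Translation along the incline: Mg sinθ − f = Ma.
Rotation about the center: fR = Iα with I = (2/5)MR². No-slip gives a = αR, so f = (I/R²)a = (2/5)M a.
Substituting: Mg sinθ = (1 + 0.4000)Ma, so a = g sinθ/(1 + 0.4000) = (9.8) sin 16.9° / 1.400 = 2.035 m/s².

a ≈ 2.03 m/s²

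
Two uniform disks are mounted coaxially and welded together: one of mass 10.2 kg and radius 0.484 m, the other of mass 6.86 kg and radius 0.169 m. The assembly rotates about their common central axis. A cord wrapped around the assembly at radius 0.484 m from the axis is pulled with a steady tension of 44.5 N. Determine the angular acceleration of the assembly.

α ≈ 16.7 rad/s²

I = ½M₁R₁² + ½M₂R₂² = ½(10.2)(0.484)² + ½(6.86)(0.169)² = 1.293 kg·m².
τ = F r = (44.5)(0.484) = 21.54 N·m.
α = τ/I = 21.54/1.293 = 16.66 rad/s².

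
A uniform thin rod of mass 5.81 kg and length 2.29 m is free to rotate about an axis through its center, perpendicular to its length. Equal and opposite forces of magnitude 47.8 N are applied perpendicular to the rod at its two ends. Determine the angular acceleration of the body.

I = (1/12)ML² = (1/12)(5.81)(2.29)² = 2.539 kg·m².
The couple gives τ = F·(L/2) + F·(L/2) = F L = (47.8)(2.29) = 109.5 N·m.
Newton's second law for rotation, τ = Iα, gives α = τ/I = 109.5/2.539 = 43.11 rad/s².

α ≈ 43.1 rad/s²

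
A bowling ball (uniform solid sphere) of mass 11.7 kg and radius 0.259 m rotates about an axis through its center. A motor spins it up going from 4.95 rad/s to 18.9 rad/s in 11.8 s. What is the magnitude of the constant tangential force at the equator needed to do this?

I = (2/5)MR² = (2/5)(11.7)(0.259)² = 0.3139 kg·m².
α = Δω/Δt = (18.9 − 4.95)/11.8 = 1.182 rad/s².
The required torque is τ = Iα = (0.3139)(1.182) = 0.3711 N·m.
A tangential force at the equator gives τ = FR, so F = τ/R = 0.3711/0.259 = 1.433 N.

F ≈ 1.43 N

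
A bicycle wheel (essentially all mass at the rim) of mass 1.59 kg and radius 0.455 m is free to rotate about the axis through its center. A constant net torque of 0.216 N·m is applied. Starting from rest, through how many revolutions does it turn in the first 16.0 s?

I = MR² = (1.59)(0.455)² = 0.3292 kg·m².
α = τ/I = 0.216/0.3292 = 0.6562 rad/s².
θ = ½αt² = ½(0.6562)(16.0)² = 83.99 rad.
Revolutions = θ/(2π) = 13.37.

≈ 13.4 revolutions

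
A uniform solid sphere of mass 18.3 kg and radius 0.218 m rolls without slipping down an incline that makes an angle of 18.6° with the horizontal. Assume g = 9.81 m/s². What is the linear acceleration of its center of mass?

a ≈ 2.23 m/s²

Translation along the incline: Mg sinθ − f = Ma.
Rotation about the center: fR = Iα with I = (2/5)MR². No-slip gives a = αR, so f = (I/R²)a = (2/5)M a.
Substituting: Mg sinθ = (1 + 0.4000)Ma, so a = g sinθ/(1 + 0.4000) = (9.81) sin 18.6° / 1.400 = 2.235 m/s².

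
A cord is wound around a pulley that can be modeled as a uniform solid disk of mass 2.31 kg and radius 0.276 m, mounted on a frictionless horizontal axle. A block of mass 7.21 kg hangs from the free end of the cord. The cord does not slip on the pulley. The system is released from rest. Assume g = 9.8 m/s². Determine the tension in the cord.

I = ½MR² = (1/2)(2.31)(0.276)² = 0.08798 kg·m².
Block: mg − T = ma. Pulley: TR = Iα. No-slip: a = αR, so T = (I/R²)a = 1.155·a.
Then mg = (m + 1.155)a, so a = (7.21)(9.8)/(7.21 + 1.155) = 8.447 m/s².
T = 1.155·a = 9.756 N.

T ≈ 9.76 N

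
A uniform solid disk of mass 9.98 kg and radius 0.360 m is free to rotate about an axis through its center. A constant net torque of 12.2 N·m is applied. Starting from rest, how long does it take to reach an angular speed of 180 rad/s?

t ≈ 9.54 s

I = ½MR² = (1/2)(9.98)(0.360)² = 0.6467 kg·m².
α = τ/I = 12.2/0.6467 = 18.86 rad/s².
ω = αt ⇒ t = ω/α = 180/18.86 = 9.542 s.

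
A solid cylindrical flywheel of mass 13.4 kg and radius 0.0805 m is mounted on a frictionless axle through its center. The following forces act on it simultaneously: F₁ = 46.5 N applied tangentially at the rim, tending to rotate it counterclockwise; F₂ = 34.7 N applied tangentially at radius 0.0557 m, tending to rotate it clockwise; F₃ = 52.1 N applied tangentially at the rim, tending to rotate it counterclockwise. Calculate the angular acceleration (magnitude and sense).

I = ½MR² = (1/2)(13.4)(0.0805)² = 0.04342 kg·m².
Taking counterclockwise as positive: τ₁ = +(46.5)(0.0805) = +3.743 N·m; τ₂ = −(34.7)(0.0557) = −1.933 N·m; τ₃ = +(52.1)(0.0805) = +4.194 N·m.
Net torque τ = 6.005 N·m.
α = τ/I = 6.005/0.04342 = 138.3 rad/s².

α ≈ 138 rad/s², counterclockwise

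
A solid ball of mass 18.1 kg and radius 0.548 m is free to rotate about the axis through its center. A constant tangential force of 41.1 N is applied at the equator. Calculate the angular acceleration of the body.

I = (2/5)MR² = (2/5)(18.1)(0.548)² = 2.174 kg·m².
τ = F R = (41.1)(0.548) = 22.52 N·m.
Newton's second law for rotation, τ = Iα, gives α = τ/I = 22.52/2.174 = 10.36 rad/s².

α ≈ 10.4 rad/s²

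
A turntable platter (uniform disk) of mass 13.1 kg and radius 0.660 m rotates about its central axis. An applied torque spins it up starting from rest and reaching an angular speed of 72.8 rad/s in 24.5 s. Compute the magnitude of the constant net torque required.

I = ½MR² = (1/2)(13.1)(0.660)² = 2.853 kg·m².
α = Δω/Δt = (72.8 − 0)/24.5 = 2.971 rad/s².
τ = Iα = (2.853)(2.971) = 8.478 N·m.

τ ≈ 8.48 N·m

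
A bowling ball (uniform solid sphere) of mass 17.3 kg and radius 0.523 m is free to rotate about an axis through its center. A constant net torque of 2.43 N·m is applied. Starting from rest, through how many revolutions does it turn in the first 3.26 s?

I = (2/5)MR² = (2/5)(17.3)(0.523)² = 1.893 kg·m².
α = τ/I = 2.43/1.893 = 1.284 rad/s².
θ = ½αt² = ½(1.284)(3.26)² = 6.822 rad.
Revolutions = θ/(2π) = 1.086.

≈ 1.09 revolutions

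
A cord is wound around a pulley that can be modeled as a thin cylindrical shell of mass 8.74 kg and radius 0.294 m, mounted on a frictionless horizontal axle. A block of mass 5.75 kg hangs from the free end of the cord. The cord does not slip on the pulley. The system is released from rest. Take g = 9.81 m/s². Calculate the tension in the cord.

T ≈ 34.0 N

I = MR² = (8.74)(0.294)² = 0.7555 kg·m².
Block: mg − T = ma. Pulley: TR = Iα. No-slip: a = αR, so T = (I/R²)a = 8.740·a.
Then mg = (m + 8.740)a, so a = (5.75)(9.81)/(5.75 + 8.740) = 3.893 m/s².
T = 8.740·a = 34.02 N.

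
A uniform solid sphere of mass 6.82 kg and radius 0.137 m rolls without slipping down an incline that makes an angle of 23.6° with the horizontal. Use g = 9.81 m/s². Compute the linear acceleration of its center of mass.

a ≈ 2.81 m/s²

Translation along the incline: Mg sinθ − f = Ma.
Rotation about the center: fR = Iα with I = (2/5)MR². No-slip gives a = αR, so f = (I/R²)a = (2/5)M a.
Substituting: Mg sinθ = (1 + 0.4000)Ma, so a = g sinθ/(1 + 0.4000) = (9.81) sin 23.6° / 1.400 = 2.805 m/s².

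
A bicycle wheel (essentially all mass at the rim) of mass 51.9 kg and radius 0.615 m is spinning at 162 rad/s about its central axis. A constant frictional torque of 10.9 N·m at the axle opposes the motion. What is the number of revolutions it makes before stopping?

≈ 3760 revolutions

I = MR² = (51.9)(0.615)² = 19.63 kg·m².
The net torque has magnitude 10.9 N·m, opposing ω.
|α| = τ/I = 10.90/19.63 = 0.5553 rad/s² (deceleration).
ω² = ω₀² − 2|α|θ with ω = 0 ⇒ θ = ω₀²/(2|α|) = 23630 rad = 3761 rev.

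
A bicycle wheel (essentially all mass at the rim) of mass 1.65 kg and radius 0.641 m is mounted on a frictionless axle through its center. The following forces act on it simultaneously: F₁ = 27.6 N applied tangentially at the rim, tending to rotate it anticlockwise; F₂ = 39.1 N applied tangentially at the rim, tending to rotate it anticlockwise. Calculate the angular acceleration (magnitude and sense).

I = MR² = (1.65)(0.641)² = 0.6780 kg·m².
Taking anticlockwise as positive: τ₁ = +(27.6)(0.641) = +17.69 N·m; τ₂ = +(39.1)(0.641) = +25.06 N·m.
Net torque τ = 42.75 N·m.
α = τ/I = 42.75/0.6780 = 63.06 rad/s².

α ≈ 63.1 rad/s², anticlockwise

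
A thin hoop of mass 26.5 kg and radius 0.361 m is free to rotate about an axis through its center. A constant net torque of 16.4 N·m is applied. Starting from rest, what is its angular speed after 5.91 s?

I = MR² = (26.5)(0.361)² = 3.454 kg·m².
α = τ/I = 16.4/3.454 = 4.749 rad/s².
ω = ω₀ + αt = 0 + (4.749)(5.91) = 28.07 rad/s.

ω ≈ 28.1 rad/s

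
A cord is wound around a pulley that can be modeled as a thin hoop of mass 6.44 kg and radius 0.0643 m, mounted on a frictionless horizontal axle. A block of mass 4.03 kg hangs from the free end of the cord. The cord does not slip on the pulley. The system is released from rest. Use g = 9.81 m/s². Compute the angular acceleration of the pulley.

α ≈ 58.7 rad/s²

I = MR² = (6.44)(0.0643)² = 0.02663 kg·m².
Block: mg − T = ma. Pulley: TR = Iα. No-slip: a = αR, so T = (I/R²)a = 6.440·a.
Then mg = (m + 6.440)a, so a = (4.03)(9.81)/(4.03 + 6.440) = 3.776 m/s².
α = a/R = 3.776/0.0643 = 58.72 rad/s².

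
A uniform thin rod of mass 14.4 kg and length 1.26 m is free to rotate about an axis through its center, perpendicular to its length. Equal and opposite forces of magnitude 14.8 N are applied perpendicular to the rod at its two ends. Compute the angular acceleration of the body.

α ≈ 9.79 rad/s²

I = (1/12)ML² = (1/12)(14.4)(1.26)² = 1.905 kg·m².
The couple gives τ = F·(L/2) + F·(L/2) = F L = (14.8)(1.26) = 18.65 N·m.
Newton's second law for rotation, τ = Iα, gives α = τ/I = 18.65/1.905 = 9.788 rad/s².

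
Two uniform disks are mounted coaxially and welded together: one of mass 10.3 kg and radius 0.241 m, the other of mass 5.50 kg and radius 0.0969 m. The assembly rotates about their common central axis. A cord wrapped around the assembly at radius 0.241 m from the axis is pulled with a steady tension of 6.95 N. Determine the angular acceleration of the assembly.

I = ½M₁R₁² + ½M₂R₂² = ½(10.3)(0.241)² + ½(5.50)(0.0969)² = 0.3249 kg·m².
τ = F r = (6.95)(0.241) = 1.675 N·m.
α = τ/I = 1.675/0.3249 = 5.155 rad/s².

α ≈ 5.15 rad/s²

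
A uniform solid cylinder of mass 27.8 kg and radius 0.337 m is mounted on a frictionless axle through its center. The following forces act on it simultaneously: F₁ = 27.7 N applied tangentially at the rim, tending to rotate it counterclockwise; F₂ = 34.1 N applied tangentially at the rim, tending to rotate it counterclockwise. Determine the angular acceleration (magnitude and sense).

I = ½MR² = (1/2)(27.8)(0.337)² = 1.579 kg·m².
Taking counterclockwise as positive: τ₁ = +(27.7)(0.337) = +9.335 N·m; τ₂ = +(34.1)(0.337) = +11.49 N·m.
Net torque τ = 20.83 N·m.
α = τ/I = 20.83/1.579 = 13.19 rad/s².

α ≈ 13.2 rad/s², counterclockwise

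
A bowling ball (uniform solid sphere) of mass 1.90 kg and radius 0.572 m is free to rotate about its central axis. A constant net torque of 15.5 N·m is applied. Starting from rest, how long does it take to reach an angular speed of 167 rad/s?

I = (2/5)MR² = (2/5)(1.90)(0.572)² = 0.2487 kg·m².
α = τ/I = 15.5/0.2487 = 62.33 rad/s².
ω = αt ⇒ t = ω/α = 167/62.33 = 2.679 s.

t ≈ 2.68 s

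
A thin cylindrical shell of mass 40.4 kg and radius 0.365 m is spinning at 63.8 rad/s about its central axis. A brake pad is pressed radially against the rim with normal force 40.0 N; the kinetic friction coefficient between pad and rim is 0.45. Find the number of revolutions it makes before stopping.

I = MR² = (40.4)(0.365)² = 5.382 kg·m².
Friction force f = μN = (0.45)(40.0) = 18.00 N at the rim; torque magnitude τ = fR = 6.570 N·m, opposing ω.
|α| = τ/I = 6.570/5.382 = 1.221 rad/s² (deceleration).
ω² = ω₀² − 2|α|θ with ω = 0 ⇒ θ = ω₀²/(2|α|) = 1667 rad = 265.4 rev.

≈ 265 revolutions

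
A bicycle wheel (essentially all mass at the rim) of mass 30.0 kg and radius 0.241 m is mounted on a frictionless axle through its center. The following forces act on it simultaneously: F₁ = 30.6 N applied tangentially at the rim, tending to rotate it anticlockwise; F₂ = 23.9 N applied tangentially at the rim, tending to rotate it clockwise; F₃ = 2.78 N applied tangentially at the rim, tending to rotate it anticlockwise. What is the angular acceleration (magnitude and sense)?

α ≈ 1.31 rad/s², anticlockwise

I = MR² = (30.0)(0.241)² = 1.742 kg·m².
Taking anticlockwise as positive: τ₁ = +(30.6)(0.241) = +7.375 N·m; τ₂ = −(23.9)(0.241) = −5.760 N·m; τ₃ = +(2.78)(0.241) = +0.6700 N·m.
Net torque τ = 2.285 N·m.
α = τ/I = 2.285/1.742 = 1.311 rad/s².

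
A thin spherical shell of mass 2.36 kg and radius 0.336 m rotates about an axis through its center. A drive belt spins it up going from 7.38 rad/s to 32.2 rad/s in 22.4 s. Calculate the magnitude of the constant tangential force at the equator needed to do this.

F ≈ 0.586 N

I = (2/3)MR² = (2/3)(2.36)(0.336)² = 0.1776 kg·m².
α = Δω/Δt = (32.2 − 7.38)/22.4 = 1.108 rad/s².
The required torque is τ = Iα = (0.1776)(1.108) = 0.1968 N·m.
A tangential force at the equator gives τ = FR, so F = τ/R = 0.1968/0.336 = 0.5858 N.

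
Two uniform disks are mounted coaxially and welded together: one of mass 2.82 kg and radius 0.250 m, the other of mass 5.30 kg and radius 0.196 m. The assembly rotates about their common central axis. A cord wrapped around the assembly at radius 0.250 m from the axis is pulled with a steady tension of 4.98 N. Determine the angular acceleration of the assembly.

α ≈ 6.56 rad/s²

I = ½M₁R₁² + ½M₂R₂² = ½(2.82)(0.250)² + ½(5.30)(0.196)² = 0.1899 kg·m².
τ = F r = (4.98)(0.250) = 1.245 N·m.
α = τ/I = 1.245/0.1899 = 6.555 rad/s².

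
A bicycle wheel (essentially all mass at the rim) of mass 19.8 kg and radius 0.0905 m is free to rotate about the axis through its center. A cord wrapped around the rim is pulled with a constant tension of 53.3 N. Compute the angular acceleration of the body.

α ≈ 29.7 rad/s²

I = MR² = (19.8)(0.0905)² = 0.1622 kg·m².
τ = F R = (53.3)(0.0905) = 4.824 N·m.
Newton's second law for rotation, τ = Iα, gives α = τ/I = 4.824/0.1622 = 29.74 rad/s².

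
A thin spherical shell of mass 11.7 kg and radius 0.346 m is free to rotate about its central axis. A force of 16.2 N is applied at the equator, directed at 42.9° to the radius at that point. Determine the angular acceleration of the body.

I = (2/3)MR² = (2/3)(11.7)(0.346)² = 0.9338 kg·m².
Only the tangential component produces torque: τ = F R sinθ = (16.2)(0.346) sin 42.9° = 3.816 N·m.
From τ = Iα: α = 3.816/0.9338 = 4.086 rad/s².

α ≈ 4.09 rad/s²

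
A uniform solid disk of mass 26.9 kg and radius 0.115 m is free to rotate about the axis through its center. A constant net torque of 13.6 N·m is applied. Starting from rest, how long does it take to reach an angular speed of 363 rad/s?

I = ½MR² = (1/2)(26.9)(0.115)² = 0.1779 kg·m².
α = τ/I = 13.6/0.1779 = 76.46 rad/s².
ω = αt ⇒ t = ω/α = 363/76.46 = 4.748 s.

t ≈ 4.75 s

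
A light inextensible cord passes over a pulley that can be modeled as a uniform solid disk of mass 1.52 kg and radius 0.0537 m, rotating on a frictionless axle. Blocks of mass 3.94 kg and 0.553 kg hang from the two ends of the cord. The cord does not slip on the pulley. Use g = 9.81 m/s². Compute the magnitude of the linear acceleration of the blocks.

I = ½MR² = (1/2)(1.52)(0.0537)² = 0.002192 kg·m².
Heavier block: m₁g − T₁ = m₁a. Lighter block: T₂ − m₂g = m₂a.
Pulley: (T₁ − T₂)R = Iα = I(a/R), so T₁ − T₂ = (I/R²)a = (1/2)M_p a = 0.7600·a.
Adding the three: (m₁ − m₂)g = (m₁ + m₂ + 0.7600)a, so a = (3.94 − 0.553)(9.81)/(3.94 + 0.553 + 0.7600) = 6.325 m/s².

a ≈ 6.33 m/s²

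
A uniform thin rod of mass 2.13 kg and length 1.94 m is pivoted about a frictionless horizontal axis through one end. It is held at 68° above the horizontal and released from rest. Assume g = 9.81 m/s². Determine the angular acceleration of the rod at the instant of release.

α ≈ 2.84 rad/s²

About the pivot, I = (1/3)ML² = (1/3)(2.13)(1.94)² = 2.672 kg·m².
The weight acts at the center, a distance L/2 = 0.9700 m from the pivot; τ = Mg(L/2) cos 68° = 7.593 N·m.
α = τ/I = 7.593/2.672 = 2.841 rad/s².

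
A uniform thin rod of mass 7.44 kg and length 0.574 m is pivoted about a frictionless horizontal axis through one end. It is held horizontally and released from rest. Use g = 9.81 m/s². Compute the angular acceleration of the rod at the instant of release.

About the pivot, I = (1/3)ML² = (1/3)(7.44)(0.574)² = 0.8171 kg·m².
The weight acts at the center, a distance L/2 = 0.2870 m from the pivot; τ = Mg(L/2) = 20.95 N·m.
α = τ/I = 20.95/0.8171 = 25.64 rad/s².

α ≈ 25.6 rad/s²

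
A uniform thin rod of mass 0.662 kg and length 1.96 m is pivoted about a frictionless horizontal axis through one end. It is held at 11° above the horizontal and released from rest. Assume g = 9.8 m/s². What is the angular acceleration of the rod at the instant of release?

α ≈ 7.36 rad/s²

About the pivot, I = (1/3)ML² = (1/3)(0.662)(1.96)² = 0.8477 kg·m².
The weight acts at the center, a distance L/2 = 0.9800 m from the pivot; τ = Mg(L/2) cos 11° = 6.241 N·m.
α = τ/I = 6.241/0.8477 = 7.362 rad/s².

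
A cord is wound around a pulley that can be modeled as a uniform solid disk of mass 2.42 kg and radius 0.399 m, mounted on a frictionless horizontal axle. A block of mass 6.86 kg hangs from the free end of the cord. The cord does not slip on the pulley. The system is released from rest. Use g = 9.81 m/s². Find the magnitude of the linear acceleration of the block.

a ≈ 8.34 m/s²

I = ½MR² = (1/2)(2.42)(0.399)² = 0.1926 kg·m².
Block: mg − T = ma. Pulley: TR = Iα. No-slip: a = αR, so T = (I/R²)a = 1.210·a.
Then mg = (m + 1.210)a, so a = (6.86)(9.81)/(6.86 + 1.210) = 8.339 m/s².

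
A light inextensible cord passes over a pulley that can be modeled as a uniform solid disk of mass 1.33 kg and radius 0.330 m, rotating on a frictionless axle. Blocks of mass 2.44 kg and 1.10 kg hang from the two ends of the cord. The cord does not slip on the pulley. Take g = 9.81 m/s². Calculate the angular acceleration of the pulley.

α ≈ 9.47 rad/s²

I = ½MR² = (1/2)(1.33)(0.330)² = 0.07242 kg·m².
Heavier block: m₁g − T₁ = m₁a. Lighter block: T₂ − m₂g = m₂a.
Pulley: (T₁ − T₂)R = Iα = I(a/R), so T₁ − T₂ = (I/R²)a = (1/2)M_p a = 0.6650·a.
Adding the three: (m₁ − m₂)g = (m₁ + m₂ + 0.6650)a, so a = (2.44 − 1.10)(9.81)/(2.44 + 1.10 + 0.6650) = 3.126 m/s².
α = a/R = 3.126/0.330 = 9.473 rad/s².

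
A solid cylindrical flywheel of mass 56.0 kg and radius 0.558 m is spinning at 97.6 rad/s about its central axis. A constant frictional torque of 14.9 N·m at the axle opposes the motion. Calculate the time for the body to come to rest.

I = ½MR² = (1/2)(56.0)(0.558)² = 8.718 kg·m².
The net torque has magnitude 14.9 N·m, opposing ω.
|α| = τ/I = 14.90/8.718 = 1.709 rad/s² (deceleration).
0 = ω₀ − |α|t ⇒ t = ω₀/|α| = 97.6/1.709 = 57.11 s.

t ≈ 57.1 s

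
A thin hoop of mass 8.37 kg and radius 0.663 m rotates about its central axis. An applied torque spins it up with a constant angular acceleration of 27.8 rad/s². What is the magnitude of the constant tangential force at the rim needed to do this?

I = MR² = (8.37)(0.663)² = 3.679 kg·m².
The required torque is τ = Iα = (3.679)(27.80) = 102.3 N·m.
A tangential force at the rim gives τ = FR, so F = τ/R = 102.3/0.663 = 154.3 N.

F ≈ 154 N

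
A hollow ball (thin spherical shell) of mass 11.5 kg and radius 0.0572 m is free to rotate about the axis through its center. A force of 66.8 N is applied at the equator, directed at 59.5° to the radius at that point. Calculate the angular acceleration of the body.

I = (2/3)MR² = (2/3)(11.5)(0.0572)² = 0.02508 kg·m².
Only the tangential component produces torque: τ = F R sinθ = (66.8)(0.0572) sin 59.5° = 3.292 N·m.
From τ = Iα: α = 3.292/0.02508 = 131.2 rad/s².

α ≈ 131 rad/s²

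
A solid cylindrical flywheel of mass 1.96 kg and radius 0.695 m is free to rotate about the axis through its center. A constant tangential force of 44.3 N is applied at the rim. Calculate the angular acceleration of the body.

α ≈ 65.0 rad/s²

I = ½MR² = (1/2)(1.96)(0.695)² = 0.4734 kg·m².
τ = F R = (44.3)(0.695) = 30.79 N·m.
From τ = Iα: α = 30.79/0.4734 = 65.04 rad/s².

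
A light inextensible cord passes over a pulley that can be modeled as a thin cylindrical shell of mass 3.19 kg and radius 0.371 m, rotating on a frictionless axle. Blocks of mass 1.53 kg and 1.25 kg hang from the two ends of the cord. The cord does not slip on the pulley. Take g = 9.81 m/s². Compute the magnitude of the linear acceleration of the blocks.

a ≈ 0.460 m/s²

I = MR² = (3.19)(0.371)² = 0.4391 kg·m².
Heavier block: m₁g − T₁ = m₁a. Lighter block: T₂ − m₂g = m₂a.
Pulley: (T₁ − T₂)R = Iα = I(a/R), so T₁ − T₂ = (I/R²)a = 1·M_p a = 3.190·a.
Adding the three: (m₁ − m₂)g = (m₁ + m₂ + 3.190)a, so a = (1.53 − 1.25)(9.81)/(1.53 + 1.25 + 3.190) = 0.4601 m/s².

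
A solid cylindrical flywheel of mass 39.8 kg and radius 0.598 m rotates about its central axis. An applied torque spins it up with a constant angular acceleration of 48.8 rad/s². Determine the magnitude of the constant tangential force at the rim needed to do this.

F ≈ 581 N

I = ½MR² = (1/2)(39.8)(0.598)² = 7.116 kg·m².
The required torque is τ = Iα = (7.116)(48.80) = 347.3 N·m.
A tangential force at the rim gives τ = FR, so F = τ/R = 347.3/0.598 = 580.7 N.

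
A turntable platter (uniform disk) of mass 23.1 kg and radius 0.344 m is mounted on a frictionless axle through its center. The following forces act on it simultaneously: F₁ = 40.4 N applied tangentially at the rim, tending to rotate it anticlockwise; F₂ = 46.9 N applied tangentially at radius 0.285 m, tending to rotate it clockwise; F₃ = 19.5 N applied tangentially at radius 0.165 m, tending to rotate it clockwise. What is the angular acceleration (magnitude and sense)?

I = ½MR² = (1/2)(23.1)(0.344)² = 1.367 kg·m².
Taking anticlockwise as positive: τ₁ = +(40.4)(0.344) = +13.90 N·m; τ₂ = −(46.9)(0.285) = −13.37 N·m; τ₃ = −(19.5)(0.165) = −3.218 N·m.
Net torque τ = -2.686 N·m.
α = τ/I = -2.686/1.367 = -1.965 rad/s².

α ≈ 1.97 rad/s², clockwise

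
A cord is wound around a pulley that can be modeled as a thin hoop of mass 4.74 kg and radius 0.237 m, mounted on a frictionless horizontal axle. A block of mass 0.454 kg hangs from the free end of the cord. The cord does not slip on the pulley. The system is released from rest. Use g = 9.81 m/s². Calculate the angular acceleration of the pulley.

α ≈ 3.62 rad/s²

I = MR² = (4.74)(0.237)² = 0.2662 kg·m².
Block: mg − T = ma. Pulley: TR = Iα. No-slip: a = αR, so T = (I/R²)a = 4.740·a.
Then mg = (m + 4.740)a, so a = (0.454)(9.81)/(0.454 + 4.740) = 0.8575 m/s².
α = a/R = 0.8575/0.237 = 3.618 rad/s².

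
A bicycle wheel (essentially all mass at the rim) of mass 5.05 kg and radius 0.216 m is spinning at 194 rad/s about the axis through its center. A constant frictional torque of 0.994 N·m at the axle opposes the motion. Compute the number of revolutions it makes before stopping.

I = MR² = (5.05)(0.216)² = 0.2356 kg·m².
The net torque has magnitude 0.994 N·m, opposing ω.
|α| = τ/I = 0.9940/0.2356 = 4.219 rad/s² (deceleration).
ω² = ω₀² − 2|α|θ with ω = 0 ⇒ θ = ω₀²/(2|α|) = 4461 rad = 709.9 rev.

≈ 710 revolutions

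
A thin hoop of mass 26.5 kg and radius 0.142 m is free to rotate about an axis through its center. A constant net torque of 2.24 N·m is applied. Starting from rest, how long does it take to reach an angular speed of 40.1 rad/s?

I = MR² = (26.5)(0.142)² = 0.5343 kg·m².
α = τ/I = 2.24/0.5343 = 4.192 rad/s².
ω = αt ⇒ t = ω/α = 40.1/4.192 = 9.566 s.

t ≈ 9.57 s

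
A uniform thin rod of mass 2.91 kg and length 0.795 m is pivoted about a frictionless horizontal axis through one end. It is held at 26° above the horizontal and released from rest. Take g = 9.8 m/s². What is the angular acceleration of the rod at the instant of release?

About the pivot, I = (1/3)ML² = (1/3)(2.91)(0.795)² = 0.6131 kg·m².
The weight acts at the center, a distance L/2 = 0.3975 m from the pivot; τ = Mg(L/2) cos 26° = 10.19 N·m.
α = τ/I = 10.19/0.6131 = 16.62 rad/s².
(Equivalently α = (3g/(2L)) cos 26° = 16.62 rad/s².)

α ≈ 16.6 rad/s²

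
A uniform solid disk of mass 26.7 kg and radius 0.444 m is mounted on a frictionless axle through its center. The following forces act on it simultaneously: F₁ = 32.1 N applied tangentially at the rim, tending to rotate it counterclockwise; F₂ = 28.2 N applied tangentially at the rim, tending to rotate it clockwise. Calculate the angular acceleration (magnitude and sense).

I = ½MR² = (1/2)(26.7)(0.444)² = 2.632 kg·m².
Taking counterclockwise as positive: τ₁ = +(32.1)(0.444) = +14.25 N·m; τ₂ = −(28.2)(0.444) = −12.52 N·m.
Net torque τ = 1.732 N·m.
α = τ/I = 1.732/2.632 = 0.6580 rad/s².

α ≈ 0.658 rad/s², counterclockwise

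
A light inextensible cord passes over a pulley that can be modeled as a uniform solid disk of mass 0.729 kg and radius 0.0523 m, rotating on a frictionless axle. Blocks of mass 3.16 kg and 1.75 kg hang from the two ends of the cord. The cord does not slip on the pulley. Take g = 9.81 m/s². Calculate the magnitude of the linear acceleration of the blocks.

a ≈ 2.62 m/s²

I = ½MR² = (1/2)(0.729)(0.0523)² = 0.0009970 kg·m².
Heavier block: m₁g − T₁ = m₁a. Lighter block: T₂ − m₂g = m₂a.
Pulley: (T₁ − T₂)R = Iα = I(a/R), so T₁ − T₂ = (I/R²)a = (1/2)M_p a = 0.3645·a.
Adding the three: (m₁ − m₂)g = (m₁ + m₂ + 0.3645)a, so a = (3.16 − 1.75)(9.81)/(3.16 + 1.75 + 0.3645) = 2.622 m/s².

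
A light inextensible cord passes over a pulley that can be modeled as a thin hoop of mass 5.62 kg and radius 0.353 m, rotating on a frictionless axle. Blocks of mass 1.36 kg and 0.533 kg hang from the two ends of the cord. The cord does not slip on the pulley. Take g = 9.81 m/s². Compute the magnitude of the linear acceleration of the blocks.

I = MR² = (5.62)(0.353)² = 0.7003 kg·m².
Heavier block: m₁g − T₁ = m₁a. Lighter block: T₂ − m₂g = m₂a.
Pulley: (T₁ − T₂)R = Iα = I(a/R), so T₁ − T₂ = (I/R²)a = 1·M_p a = 5.620·a.
Adding the three: (m₁ − m₂)g = (m₁ + m₂ + 5.620)a, so a = (1.36 − 0.533)(9.81)/(1.36 + 0.533 + 5.620) = 1.080 m/s².

a ≈ 1.08 m/s²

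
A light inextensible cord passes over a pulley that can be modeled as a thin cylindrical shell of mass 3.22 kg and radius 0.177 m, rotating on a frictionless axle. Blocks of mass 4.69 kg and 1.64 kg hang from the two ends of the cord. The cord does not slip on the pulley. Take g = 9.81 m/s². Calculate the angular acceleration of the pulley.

α ≈ 17.7 rad/s²

I = MR² = (3.22)(0.177)² = 0.1009 kg·m².
Heavier block: m₁g − T₁ = m₁a. Lighter block: T₂ − m₂g = m₂a.
Pulley: (T₁ − T₂)R = Iα = I(a/R), so T₁ − T₂ = (I/R²)a = 1·M_p a = 3.220·a.
Adding the three: (m₁ − m₂)g = (m₁ + m₂ + 3.220)a, so a = (4.69 − 1.64)(9.81)/(4.69 + 1.64 + 3.220) = 3.133 m/s².
α = a/R = 3.133/0.177 = 17.70 rad/s².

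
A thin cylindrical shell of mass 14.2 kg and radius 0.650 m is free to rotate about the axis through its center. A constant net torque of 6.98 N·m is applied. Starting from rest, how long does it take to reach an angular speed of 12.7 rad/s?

t ≈ 10.9 s

I = MR² = (14.2)(0.650)² = 6.000 kg·m².
α = τ/I = 6.98/6.000 = 1.163 rad/s².
ω = αt ⇒ t = ω/α = 12.7/1.163 = 10.92 s.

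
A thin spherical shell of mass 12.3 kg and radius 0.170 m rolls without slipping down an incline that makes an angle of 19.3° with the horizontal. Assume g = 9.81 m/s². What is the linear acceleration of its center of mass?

a ≈ 1.95 m/s²

Translation along the incline: Mg sinθ − f = Ma.
Rotation about the center: fR = Iα with I = (2/3)MR². No-slip gives a = αR, so f = (I/R²)a = (2/3)M a.
Substituting: Mg sinθ = (1 + 0.6667)Ma, so a = g sinθ/(1 + 0.6667) = (9.81) sin 19.3° / 1.667 = 1.945 m/s².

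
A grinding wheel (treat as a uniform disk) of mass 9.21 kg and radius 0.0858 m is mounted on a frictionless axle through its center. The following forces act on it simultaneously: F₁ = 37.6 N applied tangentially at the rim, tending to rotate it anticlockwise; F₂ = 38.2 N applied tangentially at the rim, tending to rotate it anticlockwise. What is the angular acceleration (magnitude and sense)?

I = ½MR² = (1/2)(9.21)(0.0858)² = 0.03390 kg·m².
Taking anticlockwise as positive: τ₁ = +(37.6)(0.0858) = +3.226 N·m; τ₂ = +(38.2)(0.0858) = +3.278 N·m.
Net torque τ = 6.504 N·m.
α = τ/I = 6.504/0.03390 = 191.8 rad/s².

α ≈ 192 rad/s², anticlockwise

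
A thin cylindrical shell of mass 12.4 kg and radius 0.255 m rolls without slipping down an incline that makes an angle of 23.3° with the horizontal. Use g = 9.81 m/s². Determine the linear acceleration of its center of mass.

a ≈ 1.94 m/s²

Translation along the incline: Mg sinθ − f = Ma.
Rotation about the center: fR = Iα with I = MR². No-slip gives a = αR, so f = (I/R²)a = M a.
Substituting: Mg sinθ = (1 + 1.000)Ma, so a = g sinθ/(1 + 1.000) = (9.81) sin 23.3° / 2.000 = 1.940 m/s².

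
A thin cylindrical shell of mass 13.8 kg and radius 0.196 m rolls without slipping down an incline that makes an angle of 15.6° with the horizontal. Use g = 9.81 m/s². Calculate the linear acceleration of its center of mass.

Translation along the incline: Mg sinθ − f = Ma.
Rotation about the center: fR = Iα with I = MR². No-slip gives a = αR, so f = (I/R²)a = M a.
Substituting: Mg sinθ = (1 + 1.000)Ma, so a = g sinθ/(1 + 1.000) = (9.81) sin 15.6° / 2.000 = 1.319 m/s².

a ≈ 1.32 m/s²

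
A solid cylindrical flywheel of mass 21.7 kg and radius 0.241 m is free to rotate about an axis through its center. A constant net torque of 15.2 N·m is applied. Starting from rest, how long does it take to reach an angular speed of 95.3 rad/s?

t ≈ 3.95 s

I = ½MR² = (1/2)(21.7)(0.241)² = 0.6302 kg·m².
α = τ/I = 15.2/0.6302 = 24.12 rad/s².
ω = αt ⇒ t = ω/α = 95.3/24.12 = 3.951 s.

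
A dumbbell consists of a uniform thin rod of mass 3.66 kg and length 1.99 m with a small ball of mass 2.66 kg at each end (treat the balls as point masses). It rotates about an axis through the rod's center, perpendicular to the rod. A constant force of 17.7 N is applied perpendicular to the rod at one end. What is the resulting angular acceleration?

α ≈ 2.72 rad/s²

I_rod = (1/12)ML² = (1/12)(3.66)(1.99)² = 1.208 kg·m².
I_balls = 2·m·(L/2)² = 2(2.66)(0.9950)² = 5.267 kg·m².
Total I = 6.475 kg·m².
τ = F·(L/2) = (17.7)(0.995) = 17.61 N·m.
α = τ/I = 17.61/6.475 = 2.720 rad/s².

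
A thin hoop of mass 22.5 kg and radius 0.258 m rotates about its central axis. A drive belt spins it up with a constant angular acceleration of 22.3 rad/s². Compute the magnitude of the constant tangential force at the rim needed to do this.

I = MR² = (22.5)(0.258)² = 1.498 kg·m².
The required torque is τ = Iα = (1.498)(22.30) = 33.40 N·m.
A tangential force at the rim gives τ = FR, so F = τ/R = 33.40/0.258 = 129.5 N.

F ≈ 129 N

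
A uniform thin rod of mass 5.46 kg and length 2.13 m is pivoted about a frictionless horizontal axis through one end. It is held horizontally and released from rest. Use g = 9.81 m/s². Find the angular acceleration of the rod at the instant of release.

α ≈ 6.91 rad/s²

About the pivot, I = (1/3)ML² = (1/3)(5.46)(2.13)² = 8.257 kg·m².
The weight acts at the center, a distance L/2 = 1.065 m from the pivot; τ = Mg(L/2) = 57.04 N·m.
α = τ/I = 57.04/8.257 = 6.908 rad/s².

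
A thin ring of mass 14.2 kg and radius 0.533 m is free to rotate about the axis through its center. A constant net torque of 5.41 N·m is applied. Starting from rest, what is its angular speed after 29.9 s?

I = MR² = (14.2)(0.533)² = 4.034 kg·m².
α = τ/I = 5.41/4.034 = 1.341 rad/s².
ω = ω₀ + αt = 0 + (1.341)(29.9) = 40.10 rad/s.

ω ≈ 40.1 rad/s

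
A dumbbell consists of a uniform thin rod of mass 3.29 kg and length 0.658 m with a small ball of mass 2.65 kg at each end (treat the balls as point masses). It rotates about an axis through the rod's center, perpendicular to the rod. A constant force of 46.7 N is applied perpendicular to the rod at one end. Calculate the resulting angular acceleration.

α ≈ 22.2 rad/s²

I_rod = (1/12)ML² = (1/12)(3.29)(0.658)² = 0.1187 kg·m².
I_balls = 2·m·(L/2)² = 2(2.65)(0.3290)² = 0.5737 kg·m².
Total I = 0.6924 kg·m².
τ = F·(L/2) = (46.7)(0.329) = 15.36 N·m.
α = τ/I = 15.36/0.6924 = 22.19 rad/s².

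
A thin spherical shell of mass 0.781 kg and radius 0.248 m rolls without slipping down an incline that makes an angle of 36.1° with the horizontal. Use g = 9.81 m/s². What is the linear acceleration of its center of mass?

a ≈ 3.47 m/s²

Translation along the incline: Mg sinθ − f = Ma.
Rotation about the center: fR = Iα with I = (2/3)MR². No-slip gives a = αR, so f = (I/R²)a = (2/3)M a.
Substituting: Mg sinθ = (1 + 0.6667)Ma, so a = g sinθ/(1 + 0.6667) = (9.81) sin 36.1° / 1.667 = 3.468 m/s².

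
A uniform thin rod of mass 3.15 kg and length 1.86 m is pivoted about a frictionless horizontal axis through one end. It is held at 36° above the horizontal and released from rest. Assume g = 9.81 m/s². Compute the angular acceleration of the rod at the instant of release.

α ≈ 6.40 rad/s²

About the pivot, I = (1/3)ML² = (1/3)(3.15)(1.86)² = 3.633 kg·m².
The weight acts at the center, a distance L/2 = 0.9300 m from the pivot; τ = Mg(L/2) cos 36° = 23.25 N·m.
α = τ/I = 23.25/3.633 = 6.400 rad/s².
(Equivalently α = (3g/(2L)) cos 36° = 6.400 rad/s².)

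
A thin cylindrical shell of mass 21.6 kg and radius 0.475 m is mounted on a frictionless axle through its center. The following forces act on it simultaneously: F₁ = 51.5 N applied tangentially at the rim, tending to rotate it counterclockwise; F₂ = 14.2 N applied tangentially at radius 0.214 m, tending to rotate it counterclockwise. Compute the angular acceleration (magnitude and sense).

α ≈ 5.64 rad/s², counterclockwise

I = MR² = (21.6)(0.475)² = 4.873 kg·m².
Taking counterclockwise as positive: τ₁ = +(51.5)(0.475) = +24.46 N·m; τ₂ = +(14.2)(0.214) = +3.039 N·m.
Net torque τ = 27.50 N·m.
α = τ/I = 27.50/4.873 = 5.643 rad/s².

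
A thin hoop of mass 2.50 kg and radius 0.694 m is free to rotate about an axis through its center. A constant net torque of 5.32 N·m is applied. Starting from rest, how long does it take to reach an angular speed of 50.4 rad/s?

I = MR² = (2.50)(0.694)² = 1.204 kg·m².
α = τ/I = 5.32/1.204 = 4.418 rad/s².
ω = αt ⇒ t = ω/α = 50.4/4.418 = 11.41 s.

t ≈ 11.4 s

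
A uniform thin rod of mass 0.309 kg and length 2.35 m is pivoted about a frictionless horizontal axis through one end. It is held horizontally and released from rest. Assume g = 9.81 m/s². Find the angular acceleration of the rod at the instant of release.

About the pivot, I = (1/3)ML² = (1/3)(0.309)(2.35)² = 0.5688 kg·m².
The weight acts at the center, a distance L/2 = 1.175 m from the pivot; τ = Mg(L/2) = 3.562 N·m.
α = τ/I = 3.562/0.5688 = 6.262 rad/s².

α ≈ 6.26 rad/s²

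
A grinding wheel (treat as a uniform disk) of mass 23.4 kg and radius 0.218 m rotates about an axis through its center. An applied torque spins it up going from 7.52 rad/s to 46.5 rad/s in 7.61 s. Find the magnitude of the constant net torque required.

I = ½MR² = (1/2)(23.4)(0.218)² = 0.5560 kg·m².
α = Δω/Δt = (46.5 − 7.52)/7.61 = 5.122 rad/s².
τ = Iα = (0.5560)(5.122) = 2.848 N·m.

τ ≈ 2.85 N·m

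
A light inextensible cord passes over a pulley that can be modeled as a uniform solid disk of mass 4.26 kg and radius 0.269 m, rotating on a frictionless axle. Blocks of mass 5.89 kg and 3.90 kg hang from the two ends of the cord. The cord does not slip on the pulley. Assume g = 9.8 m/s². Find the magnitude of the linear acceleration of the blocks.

I = ½MR² = (1/2)(4.26)(0.269)² = 0.1541 kg·m².
Heavier block: m₁g − T₁ = m₁a. Lighter block: T₂ − m₂g = m₂a.
Pulley: (T₁ − T₂)R = Iα = I(a/R), so T₁ − T₂ = (I/R²)a = (1/2)M_p a = 2.130·a.
Adding the three: (m₁ − m₂)g = (m₁ + m₂ + 2.130)a, so a = (5.89 − 3.90)(9.8)/(5.89 + 3.90 + 2.130) = 1.636 m/s².

a ≈ 1.64 m/s²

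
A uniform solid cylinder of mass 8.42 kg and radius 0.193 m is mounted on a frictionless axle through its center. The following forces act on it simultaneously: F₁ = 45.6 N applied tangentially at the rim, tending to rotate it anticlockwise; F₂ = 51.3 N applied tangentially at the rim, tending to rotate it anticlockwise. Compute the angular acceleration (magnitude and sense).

α ≈ 119 rad/s², anticlockwise

I = ½MR² = (1/2)(8.42)(0.193)² = 0.1568 kg·m².
Taking anticlockwise as positive: τ₁ = +(45.6)(0.193) = +8.801 N·m; τ₂ = +(51.3)(0.193) = +9.901 N·m.
Net torque τ = 18.70 N·m.
α = τ/I = 18.70/0.1568 = 119.3 rad/s².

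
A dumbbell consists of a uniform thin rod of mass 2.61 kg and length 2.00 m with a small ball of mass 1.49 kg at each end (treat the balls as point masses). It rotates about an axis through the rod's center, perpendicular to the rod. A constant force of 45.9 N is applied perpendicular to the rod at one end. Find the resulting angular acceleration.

I_rod = (1/12)ML² = (1/12)(2.61)(2.00)² = 0.8700 kg·m².
I_balls = 2·m·(L/2)² = 2(1.49)(1.000)² = 2.980 kg·m².
Total I = 3.850 kg·m².
τ = F·(L/2) = (45.9)(1.00) = 45.90 N·m.
α = τ/I = 45.90/3.850 = 11.92 rad/s².

α ≈ 11.9 rad/s²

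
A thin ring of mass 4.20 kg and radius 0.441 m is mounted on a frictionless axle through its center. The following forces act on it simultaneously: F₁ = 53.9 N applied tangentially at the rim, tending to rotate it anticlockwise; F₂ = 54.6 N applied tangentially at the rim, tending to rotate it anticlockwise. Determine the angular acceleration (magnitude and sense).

I = MR² = (4.20)(0.441)² = 0.8168 kg·m².
Taking anticlockwise as positive: τ₁ = +(53.9)(0.441) = +23.77 N·m; τ₂ = +(54.6)(0.441) = +24.08 N·m.
Net torque τ = 47.85 N·m.
α = τ/I = 47.85/0.8168 = 58.58 rad/s².

α ≈ 58.6 rad/s², anticlockwise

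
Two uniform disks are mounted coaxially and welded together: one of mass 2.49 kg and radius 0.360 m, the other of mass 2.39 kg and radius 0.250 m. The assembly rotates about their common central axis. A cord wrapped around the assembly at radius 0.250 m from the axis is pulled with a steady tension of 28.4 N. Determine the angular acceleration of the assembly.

I = ½M₁R₁² + ½M₂R₂² = ½(2.49)(0.360)² + ½(2.39)(0.250)² = 0.2360 kg·m².
τ = F r = (28.4)(0.250) = 7.100 N·m.
α = τ/I = 7.100/0.2360 = 30.08 rad/s².

α ≈ 30.1 rad/s²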